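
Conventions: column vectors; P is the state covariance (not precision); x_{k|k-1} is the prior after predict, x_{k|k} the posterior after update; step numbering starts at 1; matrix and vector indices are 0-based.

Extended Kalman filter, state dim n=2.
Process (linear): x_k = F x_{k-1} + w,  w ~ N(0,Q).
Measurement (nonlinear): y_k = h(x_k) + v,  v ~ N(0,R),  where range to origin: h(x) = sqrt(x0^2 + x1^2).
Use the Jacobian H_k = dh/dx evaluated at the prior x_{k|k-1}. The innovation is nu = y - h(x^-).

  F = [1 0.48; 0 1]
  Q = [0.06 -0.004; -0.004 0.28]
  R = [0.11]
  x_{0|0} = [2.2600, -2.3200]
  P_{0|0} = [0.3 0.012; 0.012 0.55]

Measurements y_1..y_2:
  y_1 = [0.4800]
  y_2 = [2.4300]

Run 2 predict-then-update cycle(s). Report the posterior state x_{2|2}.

step 1: x^-=[1.1464, -2.3200]  P^-=[0.4982 0.2720; 0.2720 0.8300]  H_jac=[0.4430 -0.8965]  S=[0.6588]  K=[-0.0351; -0.9465]  nu=[-2.1078]  x^+=[1.2204, -0.3249]  P^+=[0.4974 0.2501; 0.2501 0.2397]
step 2: x^-=[1.0645, -0.3249]  P^-=[0.8528 0.3612; 0.3612 0.5197]  H_jac=[0.9564 -0.2919]  S=[0.7327]  K=[0.9693; 0.2644]  nu=[1.3171]  x^+=[2.3411, 0.0233]  P^+=[0.1644 0.1734; 0.1734 0.4685]

x_post = [2.3411, 0.0233]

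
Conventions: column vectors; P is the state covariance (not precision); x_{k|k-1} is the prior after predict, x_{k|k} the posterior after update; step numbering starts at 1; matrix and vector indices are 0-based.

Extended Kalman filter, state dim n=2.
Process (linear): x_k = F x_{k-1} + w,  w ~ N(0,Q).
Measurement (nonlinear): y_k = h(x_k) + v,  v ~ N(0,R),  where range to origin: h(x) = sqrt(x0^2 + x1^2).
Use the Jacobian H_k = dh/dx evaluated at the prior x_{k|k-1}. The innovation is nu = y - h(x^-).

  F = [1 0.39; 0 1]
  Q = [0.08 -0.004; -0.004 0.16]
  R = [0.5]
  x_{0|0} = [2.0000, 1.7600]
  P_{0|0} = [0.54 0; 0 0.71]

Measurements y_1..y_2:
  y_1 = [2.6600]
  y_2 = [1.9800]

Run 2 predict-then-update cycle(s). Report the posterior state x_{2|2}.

x_post = [2.4248, 0.9687]

step 1: x^-=[2.6864, 1.7600]  P^-=[0.7280 0.2729; 0.2729 0.8700]  H_jac=[0.8365 0.5480]  S=[1.5208]  K=[0.4987; 0.4636]  nu=[-0.5516]  x^+=[2.4113, 1.5043]  P^+=[0.3497 -0.0787; -0.0787 0.5431]
step 2: x^-=[2.9980, 1.5043]  P^-=[0.4509 0.1291; 0.1291 0.7031]  H_jac=[0.8938 0.4485]  S=[1.1051]  K=[0.4171; 0.3898]  nu=[-1.3742]  x^+=[2.4248, 0.9687]  P^+=[0.2587 -0.0505; -0.0505 0.5353]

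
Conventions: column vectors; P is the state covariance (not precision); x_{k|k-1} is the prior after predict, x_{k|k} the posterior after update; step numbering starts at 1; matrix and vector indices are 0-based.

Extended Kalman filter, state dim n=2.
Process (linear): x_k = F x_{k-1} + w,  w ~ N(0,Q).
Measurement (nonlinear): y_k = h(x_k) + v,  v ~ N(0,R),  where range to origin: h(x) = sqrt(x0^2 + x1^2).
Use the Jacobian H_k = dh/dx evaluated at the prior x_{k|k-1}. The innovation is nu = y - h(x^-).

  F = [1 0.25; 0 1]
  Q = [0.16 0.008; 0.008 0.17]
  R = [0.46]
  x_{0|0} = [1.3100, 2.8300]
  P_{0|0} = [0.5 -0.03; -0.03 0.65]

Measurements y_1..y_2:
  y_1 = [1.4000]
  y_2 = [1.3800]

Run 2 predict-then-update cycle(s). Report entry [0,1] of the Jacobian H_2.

H_jac[0,1] = 0.7134

step 1: x^-=[2.0175, 2.8300]  P^-=[0.6856 0.1405; 0.1405 0.8200]  H_jac=[0.5805 0.8143]  S=[1.3675]  K=[0.3747; 0.5479]  nu=[-2.0755]  x^+=[1.2398, 1.6929]  P^+=[0.4936 -0.1402; -0.1402 0.4095]
step 2: x^-=[1.6630, 1.6929]  P^-=[0.6091 -0.0299; -0.0299 0.5795]  H_jac=[0.7008 0.7134]  S=[1.0242]  K=[0.3960; 0.3832]  nu=[-0.9931]  x^+=[1.2698, 1.3123]  P^+=[0.4485 -0.1853; -0.1853 0.4291]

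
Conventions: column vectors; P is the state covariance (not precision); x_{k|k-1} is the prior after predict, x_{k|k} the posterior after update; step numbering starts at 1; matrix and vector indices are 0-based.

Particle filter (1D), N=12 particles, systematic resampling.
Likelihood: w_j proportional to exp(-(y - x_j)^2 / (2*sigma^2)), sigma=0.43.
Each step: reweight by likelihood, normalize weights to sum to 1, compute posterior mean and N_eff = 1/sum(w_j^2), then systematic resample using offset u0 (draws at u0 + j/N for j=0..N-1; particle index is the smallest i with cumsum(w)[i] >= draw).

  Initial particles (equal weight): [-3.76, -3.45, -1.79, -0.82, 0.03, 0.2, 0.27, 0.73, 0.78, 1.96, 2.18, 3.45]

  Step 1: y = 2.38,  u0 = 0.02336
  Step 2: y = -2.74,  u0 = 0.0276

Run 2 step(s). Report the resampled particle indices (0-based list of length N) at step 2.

resampled_idx = [0, 0, 0, 1, 1, 2, 2, 3, 3, 3, 4, 4]

step 1: w=[0.0000, 0.0000, 0.0000, 0.0000, 0.0000, 0.0000, 0.0000, 0.0004, 0.0006, 0.3966, 0.5735, 0.0289]  mean=2.1280  Neff=2.0534  idx=[9, 9, 9, 9, 9, 10, 10, 10, 10, 10, 10, 10]
step 2: w=[0.1991, 0.1991, 0.1991, 0.1991, 0.1991, 0.0007, 0.0007, 0.0007, 0.0007, 0.0007, 0.0007, 0.0007]  mean=1.9610  Neff=5.0458  idx=[0, 0, 0, 1, 1, 2, 2, 3, 3, 3, 4, 4]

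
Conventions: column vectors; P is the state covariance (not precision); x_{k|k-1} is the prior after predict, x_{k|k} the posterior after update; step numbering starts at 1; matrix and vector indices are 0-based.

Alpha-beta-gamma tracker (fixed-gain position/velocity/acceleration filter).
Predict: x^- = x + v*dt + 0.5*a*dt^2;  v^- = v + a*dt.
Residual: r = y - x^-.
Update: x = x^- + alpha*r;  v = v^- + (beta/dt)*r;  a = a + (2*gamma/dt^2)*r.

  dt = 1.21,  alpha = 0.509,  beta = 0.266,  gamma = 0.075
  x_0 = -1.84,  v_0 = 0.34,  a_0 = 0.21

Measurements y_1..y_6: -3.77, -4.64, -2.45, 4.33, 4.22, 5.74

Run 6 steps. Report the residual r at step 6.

resid = -1.5671

step 1: x_pred=-1.2749  r=-2.4951  x^+=-2.5449  v^+=0.0456  a^+=-0.0456
step 2: x_pred=-2.5231  r=-2.1169  x^+=-3.6006  v^+=-0.4750  a^+=-0.2625
step 3: x_pred=-4.3675  r=1.9175  x^+=-3.3915  v^+=-0.3711  a^+=-0.0661
step 4: x_pred=-3.8889  r=8.2189  x^+=0.2945  v^+=1.3558  a^+=0.7760
step 5: x_pred=2.5031  r=1.7169  x^+=3.3770  v^+=2.6722  a^+=0.9519
step 6: x_pred=7.3071  r=-1.5671  x^+=6.5095  v^+=3.4794  a^+=0.7913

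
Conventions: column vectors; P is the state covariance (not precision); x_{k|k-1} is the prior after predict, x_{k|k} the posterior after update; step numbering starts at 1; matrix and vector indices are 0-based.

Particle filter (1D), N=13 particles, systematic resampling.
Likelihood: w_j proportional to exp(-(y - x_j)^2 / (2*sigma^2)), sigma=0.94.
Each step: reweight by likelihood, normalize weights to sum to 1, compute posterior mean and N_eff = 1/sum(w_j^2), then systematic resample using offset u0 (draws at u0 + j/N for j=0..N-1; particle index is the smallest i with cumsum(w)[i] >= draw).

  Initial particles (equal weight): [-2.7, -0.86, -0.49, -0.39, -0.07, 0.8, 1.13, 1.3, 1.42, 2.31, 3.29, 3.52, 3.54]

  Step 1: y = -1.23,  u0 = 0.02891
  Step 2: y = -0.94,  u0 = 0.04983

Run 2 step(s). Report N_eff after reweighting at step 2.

step 1: w=[0.0898, 0.2824, 0.2238, 0.2047, 0.1425, 0.0296, 0.0131, 0.0082, 0.0057, 0.0003, 0.0000, 0.0000, 0.0000]  mean=-0.6270  Neff=4.9694  idx=[0, 1, 1, 1, 1, 2, 2, 2, 3, 3, 3, 4, 5]
step 2: w=[0.0170, 0.0977, 0.0977, 0.0977, 0.0977, 0.0875, 0.0875, 0.0875, 0.0827, 0.0827, 0.0827, 0.0639, 0.0177]  mean=-0.5978  Neff=11.5796  idx=[1, 2, 2, 3, 4, 5, 6, 7, 7, 8, 9, 10, 11]

N_eff = 11.5796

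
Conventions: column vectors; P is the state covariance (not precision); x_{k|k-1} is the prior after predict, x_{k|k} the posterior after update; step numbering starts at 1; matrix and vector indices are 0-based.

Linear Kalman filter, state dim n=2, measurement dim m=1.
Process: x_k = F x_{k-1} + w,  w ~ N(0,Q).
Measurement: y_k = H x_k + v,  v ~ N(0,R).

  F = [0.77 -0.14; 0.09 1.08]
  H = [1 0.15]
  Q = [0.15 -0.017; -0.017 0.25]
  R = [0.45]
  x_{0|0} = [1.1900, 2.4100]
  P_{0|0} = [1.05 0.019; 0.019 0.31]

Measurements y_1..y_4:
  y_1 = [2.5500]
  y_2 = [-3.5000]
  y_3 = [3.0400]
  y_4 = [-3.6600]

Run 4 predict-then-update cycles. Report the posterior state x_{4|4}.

x_post = [-1.8513, 3.9405]

step 1: x^-=[0.5789, 2.7099]  P^-=[0.7745 0.0245; 0.0245 0.6238]  S=[1.2459]  K=[0.6246; 0.0947]  nu=[1.5646]  x^+=[1.5562, 2.8581]  P^+=[0.2885 -0.0493; -0.0493 0.6126]
step 2: x^-=[0.7981, 3.2268]  P^-=[0.3437 -0.1300; -0.1300 0.9573]  S=[0.7762]  K=[0.4176; 0.0175]  nu=[-4.7821]  x^+=[-1.1990, 3.1429]  P^+=[0.2083 -0.1357; -0.1357 0.9571]
step 3: x^-=[-1.3633, 3.2865]  P^-=[0.3215 -0.2584; -0.2584 1.3416]  S=[0.7242]  K=[0.3904; -0.0789]  nu=[3.9103]  x^+=[0.1635, 2.9779]  P^+=[0.2111 -0.2361; -0.2361 1.3371]
step 4: x^-=[-0.2911, 3.2309]  P^-=[0.3523 -0.3979; -0.3979 1.7654]  S=[0.7226]  K=[0.4049; -0.1842]  nu=[-3.8536]  x^+=[-1.8513, 3.9405]  P^+=[0.2338 -0.3440; -0.3440 1.7409]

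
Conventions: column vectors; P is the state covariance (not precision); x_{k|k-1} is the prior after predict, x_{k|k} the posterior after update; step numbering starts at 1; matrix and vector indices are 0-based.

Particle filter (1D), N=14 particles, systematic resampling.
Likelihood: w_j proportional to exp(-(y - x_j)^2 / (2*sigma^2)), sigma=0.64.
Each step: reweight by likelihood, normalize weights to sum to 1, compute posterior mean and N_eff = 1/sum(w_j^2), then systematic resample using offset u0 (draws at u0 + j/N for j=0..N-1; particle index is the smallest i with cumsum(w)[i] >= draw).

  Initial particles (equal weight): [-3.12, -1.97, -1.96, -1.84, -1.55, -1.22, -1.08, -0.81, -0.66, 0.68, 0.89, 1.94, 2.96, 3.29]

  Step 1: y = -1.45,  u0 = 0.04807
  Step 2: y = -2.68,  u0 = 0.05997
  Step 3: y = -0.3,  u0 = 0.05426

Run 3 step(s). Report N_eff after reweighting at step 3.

step 1: w=[0.0054, 0.1167, 0.1182, 0.1348, 0.1604, 0.1522, 0.1373, 0.0985, 0.0758, 0.0006, 0.0002, 0.0000, 0.0000, 0.0000]  mean=-1.4380  Neff=7.7549  idx=[1, 1, 2, 3, 3, 4, 4, 5, 5, 6, 6, 7, 7, 8]
step 2: w=[0.1716, 0.1716, 0.1687, 0.1342, 0.1342, 0.0668, 0.0668, 0.0235, 0.0235, 0.0140, 0.0140, 0.0044, 0.0044, 0.0022]  mean=-1.8040  Neff=7.4712  idx=[0, 0, 1, 1, 2, 2, 2, 3, 3, 4, 4, 5, 7, 10]
step 3: w=[0.0231, 0.0231, 0.0231, 0.0231, 0.0241, 0.0241, 0.0241, 0.0385, 0.0385, 0.0385, 0.0385, 0.1032, 0.2475, 0.3309]  mean=-1.4258  Neff=5.2311  idx=[2, 5, 7, 9, 11, 11, 12, 12, 12, 13, 13, 13, 13, 13]

N_eff = 5.2311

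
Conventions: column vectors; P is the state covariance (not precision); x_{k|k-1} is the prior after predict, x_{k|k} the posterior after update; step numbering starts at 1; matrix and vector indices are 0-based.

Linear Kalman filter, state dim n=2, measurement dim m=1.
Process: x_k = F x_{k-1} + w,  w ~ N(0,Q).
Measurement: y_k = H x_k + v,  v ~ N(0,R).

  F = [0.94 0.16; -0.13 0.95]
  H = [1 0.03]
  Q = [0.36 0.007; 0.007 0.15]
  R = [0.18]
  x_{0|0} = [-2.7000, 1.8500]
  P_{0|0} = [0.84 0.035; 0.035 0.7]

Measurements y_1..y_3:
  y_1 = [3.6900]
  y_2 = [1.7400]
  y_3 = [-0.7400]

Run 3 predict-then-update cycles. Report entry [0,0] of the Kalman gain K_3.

K[0,0] = 0.7320

step 1: x^-=[-2.2420, 2.1085]  P^-=[1.1307 0.0413; 0.0413 0.7873]  S=[1.3139]  K=[0.8615; 0.0494]  nu=[5.8687]  x^+=[2.8140, 2.3984]  P^+=[0.1555 -0.0146; -0.0146 0.7841]
step 2: x^-=[3.0289, 1.9126]  P^-=[0.5131 0.0944; 0.0944 0.8639]  S=[0.6995]  K=[0.7375; 0.1720]  nu=[-1.3463]  x^+=[2.0360, 1.6811]  P^+=[0.1326 0.0057; 0.0057 0.8432]
step 3: x^-=[2.1828, 1.3323]  P^-=[0.5004 0.1239; 0.1239 0.9118]  S=[0.6887]  K=[0.7320; 0.2196]  nu=[-2.9628]  x^+=[0.0139, 0.6816]  P^+=[0.1314 0.0132; 0.0132 0.8786]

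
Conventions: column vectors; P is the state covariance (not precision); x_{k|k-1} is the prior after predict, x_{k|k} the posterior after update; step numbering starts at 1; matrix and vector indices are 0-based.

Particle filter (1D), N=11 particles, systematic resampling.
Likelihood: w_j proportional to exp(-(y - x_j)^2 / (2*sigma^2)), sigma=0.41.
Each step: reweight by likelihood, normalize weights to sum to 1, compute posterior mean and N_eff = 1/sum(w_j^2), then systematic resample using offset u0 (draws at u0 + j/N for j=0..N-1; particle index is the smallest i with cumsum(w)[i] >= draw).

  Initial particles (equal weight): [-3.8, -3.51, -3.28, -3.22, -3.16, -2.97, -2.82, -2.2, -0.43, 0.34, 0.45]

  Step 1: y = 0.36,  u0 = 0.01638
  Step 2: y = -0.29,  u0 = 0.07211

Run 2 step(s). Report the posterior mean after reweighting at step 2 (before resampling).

post_mean = 0.1612

step 1: w=[0.0000, 0.0000, 0.0000, 0.0000, 0.0000, 0.0000, 0.0000, 0.0000, 0.0733, 0.4687, 0.4580]  mean=0.3339  Neff=2.2999  idx=[8, 9, 9, 9, 9, 9, 10, 10, 10, 10, 10]
step 2: w=[0.2727, 0.0888, 0.0888, 0.0888, 0.0888, 0.0888, 0.0567, 0.0567, 0.0567, 0.0567, 0.0567]  mean=0.1612  Neff=7.7030  idx=[0, 0, 0, 1, 2, 3, 4, 5, 7, 9, 10]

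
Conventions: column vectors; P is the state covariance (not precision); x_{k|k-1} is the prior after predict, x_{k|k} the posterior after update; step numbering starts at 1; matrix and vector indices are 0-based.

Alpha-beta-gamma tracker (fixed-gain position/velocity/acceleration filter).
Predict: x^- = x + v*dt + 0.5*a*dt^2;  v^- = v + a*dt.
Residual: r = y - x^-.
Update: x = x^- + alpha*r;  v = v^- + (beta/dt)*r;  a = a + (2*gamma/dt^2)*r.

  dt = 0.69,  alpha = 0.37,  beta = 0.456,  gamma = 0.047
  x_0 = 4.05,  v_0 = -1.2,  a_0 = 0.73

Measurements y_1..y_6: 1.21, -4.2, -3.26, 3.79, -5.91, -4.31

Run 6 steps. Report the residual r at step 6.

resid = -1.8645

step 1: x_pred=3.3958  r=-2.1858  x^+=2.5870  v^+=-2.1408  a^+=0.2984
step 2: x_pred=1.1809  r=-5.3809  x^+=-0.8100  v^+=-5.4910  a^+=-0.7640
step 3: x_pred=-4.7806  r=1.5206  x^+=-4.2180  v^+=-5.0131  a^+=-0.4637
step 4: x_pred=-7.7875  r=11.5775  x^+=-3.5038  v^+=2.3181  a^+=1.8221
step 5: x_pred=-1.4706  r=-4.4394  x^+=-3.1132  v^+=0.6415  a^+=0.9456
step 6: x_pred=-2.4455  r=-1.8645  x^+=-3.1353  v^+=0.0617  a^+=0.5775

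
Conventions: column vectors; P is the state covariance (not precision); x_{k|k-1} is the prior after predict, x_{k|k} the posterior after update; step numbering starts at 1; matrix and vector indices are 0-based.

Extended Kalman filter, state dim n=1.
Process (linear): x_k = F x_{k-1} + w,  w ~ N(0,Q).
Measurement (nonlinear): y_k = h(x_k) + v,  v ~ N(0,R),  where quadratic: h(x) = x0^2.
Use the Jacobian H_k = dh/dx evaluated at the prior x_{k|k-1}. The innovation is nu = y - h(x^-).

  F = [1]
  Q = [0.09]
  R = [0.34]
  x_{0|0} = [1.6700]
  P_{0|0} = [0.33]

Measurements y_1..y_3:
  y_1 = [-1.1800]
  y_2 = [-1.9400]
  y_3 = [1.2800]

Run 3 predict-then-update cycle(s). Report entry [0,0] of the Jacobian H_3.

H_jac[0,0] = -0.1025

step 1: x^-=[1.6700]  P^-=[0.4200]  H_jac=[3.3400]  S=[5.0254]  K=[0.2791]  nu=[-3.9689]  x^+=[0.5621]  P^+=[0.0284]
step 2: x^-=[0.5621]  P^-=[0.1184]  H_jac=[1.1242]  S=[0.4897]  K=[0.2719]  nu=[-2.2560]  x^+=[-0.0512]  P^+=[0.0822]
step 3: x^-=[-0.0512]  P^-=[0.1722]  H_jac=[-0.1025]  S=[0.3418]  K=[-0.0516]  nu=[1.2774]  x^+=[-0.1172]  P^+=[0.1713]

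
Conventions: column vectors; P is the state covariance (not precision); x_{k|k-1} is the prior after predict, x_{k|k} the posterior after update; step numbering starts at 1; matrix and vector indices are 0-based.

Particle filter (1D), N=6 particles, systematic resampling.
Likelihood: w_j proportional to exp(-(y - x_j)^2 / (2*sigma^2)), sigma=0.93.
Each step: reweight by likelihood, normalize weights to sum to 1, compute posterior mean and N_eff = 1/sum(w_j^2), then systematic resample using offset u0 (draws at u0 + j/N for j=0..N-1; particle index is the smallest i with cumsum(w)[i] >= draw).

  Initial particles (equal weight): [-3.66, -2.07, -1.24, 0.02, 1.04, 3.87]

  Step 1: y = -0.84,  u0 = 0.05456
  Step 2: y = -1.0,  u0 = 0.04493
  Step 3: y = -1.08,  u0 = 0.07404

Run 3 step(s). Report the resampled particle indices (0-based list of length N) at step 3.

step 1: w=[0.0048, 0.1967, 0.4299, 0.3075, 0.0611, 0.0000]  mean=-0.8879  Neff=3.1070  idx=[1, 2, 2, 2, 3, 3]
step 2: w=[0.1143, 0.2143, 0.2143, 0.2143, 0.1214, 0.1214]  mean=-1.0289  Neff=5.5460  idx=[0, 1, 2, 3, 3, 4]
step 3: w=[0.1134, 0.1968, 0.1968, 0.1968, 0.1968, 0.0993]  mean=-1.2090  Neff=5.6276  idx=[0, 1, 2, 3, 4, 5]

resampled_idx = [0, 1, 2, 3, 4, 5]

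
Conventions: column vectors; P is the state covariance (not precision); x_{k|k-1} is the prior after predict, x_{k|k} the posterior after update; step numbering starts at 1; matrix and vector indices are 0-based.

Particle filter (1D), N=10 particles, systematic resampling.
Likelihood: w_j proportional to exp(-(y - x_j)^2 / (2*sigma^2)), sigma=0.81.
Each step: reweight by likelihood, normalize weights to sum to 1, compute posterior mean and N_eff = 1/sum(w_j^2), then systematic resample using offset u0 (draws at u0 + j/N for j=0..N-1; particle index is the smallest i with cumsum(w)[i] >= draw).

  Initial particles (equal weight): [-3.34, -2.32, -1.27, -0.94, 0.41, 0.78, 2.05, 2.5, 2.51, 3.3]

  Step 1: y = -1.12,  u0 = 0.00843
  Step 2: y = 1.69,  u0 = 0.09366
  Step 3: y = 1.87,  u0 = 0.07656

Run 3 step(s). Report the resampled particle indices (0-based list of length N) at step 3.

step 1: w=[0.0092, 0.1310, 0.3858, 0.3829, 0.0659, 0.0251, 0.0002, 0.0000, 0.0000, 0.0000]  mean=-1.1373  Neff=3.1484  idx=[0, 1, 2, 2, 2, 2, 3, 3, 3, 3]
step 2: w=[0.0000, 0.0002, 0.0492, 0.0492, 0.0492, 0.0492, 0.2007, 0.2007, 0.2007, 0.2007]  mean=-1.0052  Neff=5.8523  idx=[3, 5, 6, 6, 7, 7, 8, 8, 9, 9]
step 3: w=[0.0265, 0.0265, 0.1184, 0.1184, 0.1184, 0.1184, 0.1184, 0.1184, 0.1184, 0.1184]  mean=-0.9575  Neff=8.8104  idx=[2, 3, 3, 4, 5, 6, 7, 8, 8, 9]

resampled_idx = [2, 3, 3, 4, 5, 6, 7, 8, 8, 9]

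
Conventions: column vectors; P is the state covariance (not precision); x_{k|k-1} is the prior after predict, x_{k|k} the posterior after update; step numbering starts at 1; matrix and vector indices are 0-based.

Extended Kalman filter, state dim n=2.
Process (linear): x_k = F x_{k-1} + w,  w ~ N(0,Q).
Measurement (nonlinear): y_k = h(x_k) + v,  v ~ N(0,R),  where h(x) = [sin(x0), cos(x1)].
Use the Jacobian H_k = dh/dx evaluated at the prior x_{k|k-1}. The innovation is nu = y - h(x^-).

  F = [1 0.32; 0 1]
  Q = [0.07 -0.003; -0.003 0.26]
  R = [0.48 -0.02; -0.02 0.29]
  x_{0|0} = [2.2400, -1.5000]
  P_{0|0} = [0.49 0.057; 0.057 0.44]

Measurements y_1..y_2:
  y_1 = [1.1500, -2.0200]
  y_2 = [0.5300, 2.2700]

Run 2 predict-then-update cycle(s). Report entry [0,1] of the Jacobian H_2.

H_jac[0,1] = 0.0000

step 1: x^-=[1.7600, -1.5000]  P^-=[0.6415 0.1948; 0.1948 0.7000]  H_jac=[-0.1881 0.0000; 0.0000 0.9975]  S=[0.5027 -0.0565; -0.0565 0.9865]  K=[-0.2193 0.1844; 0.0068 0.7082]  nu=[0.1678, -2.0907]  x^+=[1.3377, -2.9795]  P^+=[0.5792 0.0580; 0.0580 0.2058]
step 2: x^-=[0.3842, -2.9795]  P^-=[0.7074 0.1208; 0.1208 0.4658]  H_jac=[0.9271 0.0000; 0.0000 0.1614]  S=[1.0880 -0.0019; -0.0019 0.3021]  K=[0.6029 0.0684; 0.1034 0.2494]  nu=[0.1552, 3.2569]  x^+=[0.7005, -2.1511]  P^+=[0.3107 0.0482; 0.0482 0.4354]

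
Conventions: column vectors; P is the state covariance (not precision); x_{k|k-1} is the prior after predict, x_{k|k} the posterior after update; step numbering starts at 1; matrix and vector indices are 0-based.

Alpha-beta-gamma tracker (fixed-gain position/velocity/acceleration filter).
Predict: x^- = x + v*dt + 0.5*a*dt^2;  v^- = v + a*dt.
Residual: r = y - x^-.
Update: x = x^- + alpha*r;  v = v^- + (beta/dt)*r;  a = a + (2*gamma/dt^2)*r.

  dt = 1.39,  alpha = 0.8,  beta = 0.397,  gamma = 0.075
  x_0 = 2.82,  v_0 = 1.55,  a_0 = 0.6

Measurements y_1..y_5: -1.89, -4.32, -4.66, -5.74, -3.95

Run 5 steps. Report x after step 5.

step 1: x_pred=5.5541  r=-7.4441  x^+=-0.4012  v^+=0.2579  a^+=0.0221
step 2: x_pred=-0.0214  r=-4.2986  x^+=-3.4603  v^+=-0.9392  a^+=-0.3117
step 3: x_pred=-5.0668  r=0.4068  x^+=-4.7414  v^+=-1.2562  a^+=-0.2801
step 4: x_pred=-6.7580  r=1.0180  x^+=-5.9436  v^+=-1.3547  a^+=-0.2010
step 5: x_pred=-8.0209  r=4.0709  x^+=-4.7642  v^+=-0.4715  a^+=0.1150

x_post = -4.7642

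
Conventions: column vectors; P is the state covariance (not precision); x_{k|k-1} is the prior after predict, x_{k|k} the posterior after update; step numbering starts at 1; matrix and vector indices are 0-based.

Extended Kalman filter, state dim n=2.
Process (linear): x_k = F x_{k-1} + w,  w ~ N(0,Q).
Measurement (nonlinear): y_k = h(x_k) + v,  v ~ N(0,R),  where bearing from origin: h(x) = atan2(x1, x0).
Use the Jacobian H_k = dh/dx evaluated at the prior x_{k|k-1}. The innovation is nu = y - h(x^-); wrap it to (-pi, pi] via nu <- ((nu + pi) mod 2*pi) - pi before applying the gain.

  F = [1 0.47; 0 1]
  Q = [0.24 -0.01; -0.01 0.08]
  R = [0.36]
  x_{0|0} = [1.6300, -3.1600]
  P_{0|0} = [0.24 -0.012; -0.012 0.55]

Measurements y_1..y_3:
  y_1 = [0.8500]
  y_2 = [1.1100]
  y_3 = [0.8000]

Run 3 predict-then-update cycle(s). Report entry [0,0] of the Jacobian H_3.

step 1: x^-=[0.1448, -3.1600]  P^-=[0.5902 0.2365; 0.2365 0.6300]  H_jac=[0.3158 0.0145]  S=[0.4212]  K=[0.4507; 0.1990]  nu=[2.3750]  x^+=[1.2152, -2.6874]  P^+=[0.5047 0.1987; 0.1987 0.6133]
step 2: x^-=[-0.0479, -2.6874]  P^-=[1.0670 0.4770; 0.4770 0.6933]  H_jac=[0.3720 -0.0066]  S=[0.5053]  K=[0.7792; 0.3420]  nu=[2.6986]  x^+=[2.0548, -1.7644]  P^+=[0.7602 0.3423; 0.3423 0.6342]
step 3: x^-=[1.2255, -1.7644]  P^-=[1.4621 0.6304; 0.6304 0.7142]  H_jac=[0.3823 0.2656]  S=[0.7521]  K=[0.9658; 0.5727]  nu=[1.7637]  x^+=[2.9290, -0.7544]  P^+=[0.7605 0.2144; 0.2144 0.4676]

H_jac[0,0] = 0.3823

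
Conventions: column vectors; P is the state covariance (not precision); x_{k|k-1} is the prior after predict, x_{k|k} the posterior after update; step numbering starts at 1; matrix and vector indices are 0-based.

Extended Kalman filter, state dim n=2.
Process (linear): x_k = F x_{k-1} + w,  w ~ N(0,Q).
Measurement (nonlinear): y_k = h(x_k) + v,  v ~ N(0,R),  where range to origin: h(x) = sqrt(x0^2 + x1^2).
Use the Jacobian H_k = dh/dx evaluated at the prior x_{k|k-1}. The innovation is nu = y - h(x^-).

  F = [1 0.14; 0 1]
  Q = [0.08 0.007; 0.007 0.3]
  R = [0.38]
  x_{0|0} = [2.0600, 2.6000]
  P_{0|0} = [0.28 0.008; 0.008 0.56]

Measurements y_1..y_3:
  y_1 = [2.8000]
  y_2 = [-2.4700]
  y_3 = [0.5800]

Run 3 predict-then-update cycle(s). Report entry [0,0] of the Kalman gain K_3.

step 1: x^-=[2.4240, 2.6000]  P^-=[0.3732 0.0934; 0.0934 0.8600]  H_jac=[0.6819 0.7314]  S=[1.1068]  K=[0.2917; 0.6259]  nu=[-0.7547]  x^+=[2.2039, 2.1277]  P^+=[0.2791 -0.1086; -0.1086 0.4264]
step 2: x^-=[2.5018, 2.1277]  P^-=[0.3370 -0.0419; -0.0419 0.7264]  H_jac=[0.7618 0.6479]  S=[0.8391]  K=[0.2736; 0.5228]  nu=[-5.7542]  x^+=[0.9276, -0.8808]  P^+=[0.2742 -0.1620; -0.1620 0.4971]
step 3: x^-=[0.8043, -0.8808]  P^-=[0.3186 -0.0854; -0.0854 0.7971]  H_jac=[0.6743 -0.7384]  S=[1.0445]  K=[0.2660; -0.6186]  nu=[-0.6127]  x^+=[0.6413, -0.5017]  P^+=[0.2447 0.0865; 0.0865 0.3974]

K[0,0] = 0.2660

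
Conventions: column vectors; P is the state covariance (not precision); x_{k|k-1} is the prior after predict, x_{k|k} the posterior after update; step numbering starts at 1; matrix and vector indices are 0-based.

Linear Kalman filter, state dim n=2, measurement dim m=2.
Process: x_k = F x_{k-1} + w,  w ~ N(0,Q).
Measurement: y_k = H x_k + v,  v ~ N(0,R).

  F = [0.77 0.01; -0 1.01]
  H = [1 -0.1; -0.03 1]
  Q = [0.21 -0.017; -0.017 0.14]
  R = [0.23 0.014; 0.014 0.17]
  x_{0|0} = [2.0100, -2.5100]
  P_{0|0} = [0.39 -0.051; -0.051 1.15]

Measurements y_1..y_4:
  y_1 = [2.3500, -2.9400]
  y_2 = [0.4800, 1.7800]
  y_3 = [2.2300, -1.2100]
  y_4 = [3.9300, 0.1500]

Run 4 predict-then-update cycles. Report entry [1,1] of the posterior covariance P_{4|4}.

P_post[1,1] = 0.0995

step 1: x^-=[1.5226, -2.5351]  P^-=[0.4406 -0.0450; -0.0450 1.3131]  S=[0.6927 -0.1757; -0.1757 1.4862]  K=[0.6521 0.0379; -0.0312 0.8808]  nu=[0.5739, -0.3592]  x^+=[1.8832, -2.8694]  P^+=[0.1525 0.0201; 0.0201 0.1499]
step 2: x^-=[1.4214, -2.8981]  P^-=[0.3008 0.0002; 0.0002 0.2929]  S=[0.5337 -0.0241; -0.0241 0.4632]  K=[0.5640 0.0103; -0.0260 0.6310]  nu=[-1.2312, 4.7207]  x^+=[0.7756, 0.1129]  P^+=[0.1312 0.0136; 0.0136 0.1073]
step 3: x^-=[0.5983, 0.1140]  P^-=[0.2880 -0.0054; -0.0054 0.2495]  S=[0.5216 -0.0250; -0.0250 0.4201]  K=[0.5532 -0.0004; -0.0297 0.5925]  nu=[1.6431, -1.3061]  x^+=[1.5079, -0.7087]  P^+=[0.1284 0.0115; 0.0115 0.1007]
step 4: x^-=[1.1540, -0.7158]  P^-=[0.2863 -0.0070; -0.0070 0.2427]  S=[0.5201 -0.0259; -0.0259 0.4134]  K=[0.5516 -0.0032; -0.0310 0.5857]  nu=[2.7044, 0.9004]  x^+=[2.6430, -0.2723]  P^+=[0.1279 0.0110; 0.0110 0.0995]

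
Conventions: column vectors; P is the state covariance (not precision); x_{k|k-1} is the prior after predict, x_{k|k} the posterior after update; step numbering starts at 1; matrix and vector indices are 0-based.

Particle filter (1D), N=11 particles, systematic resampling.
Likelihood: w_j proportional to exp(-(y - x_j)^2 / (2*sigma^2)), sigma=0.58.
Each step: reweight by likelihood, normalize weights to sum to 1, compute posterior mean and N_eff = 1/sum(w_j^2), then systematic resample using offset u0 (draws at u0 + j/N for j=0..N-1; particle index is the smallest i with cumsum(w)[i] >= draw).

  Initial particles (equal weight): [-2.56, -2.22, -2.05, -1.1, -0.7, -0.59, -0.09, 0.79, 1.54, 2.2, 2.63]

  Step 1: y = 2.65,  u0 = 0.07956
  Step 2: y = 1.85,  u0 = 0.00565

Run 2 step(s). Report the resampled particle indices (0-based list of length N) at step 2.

resampled_idx = [0, 0, 1, 2, 2, 3, 4, 5, 6, 8, 9]

step 1: w=[0.0000, 0.0000, 0.0000, 0.0000, 0.0000, 0.0000, 0.0000, 0.0031, 0.0841, 0.3884, 0.5245]  mean=2.3657  Neff=2.3095  idx=[8, 9, 9, 9, 9, 10, 10, 10, 10, 10, 10]
step 2: w=[0.1308, 0.1257, 0.1257, 0.1257, 0.1257, 0.0611, 0.0611, 0.0611, 0.0611, 0.0611, 0.0611]  mean=2.2712  Neff=9.7381  idx=[0, 0, 1, 2, 2, 3, 4, 5, 6, 8, 9]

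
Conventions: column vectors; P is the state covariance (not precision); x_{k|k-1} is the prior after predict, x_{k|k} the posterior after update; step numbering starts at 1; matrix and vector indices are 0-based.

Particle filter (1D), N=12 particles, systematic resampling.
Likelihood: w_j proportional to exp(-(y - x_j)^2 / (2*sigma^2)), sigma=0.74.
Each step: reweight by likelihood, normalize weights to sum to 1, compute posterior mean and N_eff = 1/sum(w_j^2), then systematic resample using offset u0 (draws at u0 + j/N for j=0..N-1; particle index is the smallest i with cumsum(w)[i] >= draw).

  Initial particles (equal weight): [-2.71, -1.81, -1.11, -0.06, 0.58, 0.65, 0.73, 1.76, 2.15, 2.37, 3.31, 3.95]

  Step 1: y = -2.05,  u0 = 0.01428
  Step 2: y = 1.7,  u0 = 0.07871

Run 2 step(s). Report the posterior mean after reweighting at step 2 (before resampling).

step 1: w=[0.3203, 0.4523, 0.2127, 0.0128, 0.0009, 0.0006, 0.0004, 0.0000, 0.0000, 0.0000, 0.0000, 0.0000]  mean=-1.9223  Neff=2.8364  idx=[0, 0, 0, 0, 1, 1, 1, 1, 1, 1, 2, 2]
step 2: w=[0.0000, 0.0000, 0.0000, 0.0000, 0.0084, 0.0084, 0.0084, 0.0084, 0.0084, 0.0084, 0.4749, 0.4749]  mean=-1.1452  Neff=2.2150  idx=[10, 10, 10, 10, 10, 10, 11, 11, 11, 11, 11, 11]

post_mean = -1.1452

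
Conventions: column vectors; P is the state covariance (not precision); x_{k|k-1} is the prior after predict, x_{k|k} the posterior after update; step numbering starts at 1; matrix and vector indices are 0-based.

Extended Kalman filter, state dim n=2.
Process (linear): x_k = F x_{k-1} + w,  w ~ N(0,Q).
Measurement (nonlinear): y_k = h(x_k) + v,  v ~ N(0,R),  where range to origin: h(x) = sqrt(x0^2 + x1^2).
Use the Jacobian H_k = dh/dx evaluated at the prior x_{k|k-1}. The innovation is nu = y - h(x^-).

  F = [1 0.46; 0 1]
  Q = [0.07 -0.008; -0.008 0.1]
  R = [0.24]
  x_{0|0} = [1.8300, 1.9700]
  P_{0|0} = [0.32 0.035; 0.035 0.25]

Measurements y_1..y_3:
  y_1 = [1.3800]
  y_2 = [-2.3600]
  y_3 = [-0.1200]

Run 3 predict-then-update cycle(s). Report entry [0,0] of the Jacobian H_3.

H_jac[0,0] = -0.5813

step 1: x^-=[2.7362, 1.9700]  P^-=[0.4751 0.1420; 0.1420 0.3500]  H_jac=[0.8115 0.5843]  S=[0.8071]  K=[0.5805; 0.3962]  nu=[-1.9916]  x^+=[1.5800, 1.1810]  P^+=[0.2031 -0.0436; -0.0436 0.2233]
step 2: x^-=[2.1232, 1.1810]  P^-=[0.2802 0.0511; 0.0511 0.3233]  H_jac=[0.8739 0.4861]  S=[0.5738]  K=[0.4701; 0.3517]  nu=[-4.7896]  x^+=[-0.1281, -0.5036]  P^+=[0.1534 -0.0438; -0.0438 0.2523]
step 3: x^-=[-0.3598, -0.5036]  P^-=[0.2366 0.0643; 0.0643 0.3523]  H_jac=[-0.5813 -0.8137]  S=[0.6141]  K=[-0.3092; -0.5278]  nu=[-0.7389]  x^+=[-0.1313, -0.1136]  P^+=[0.1779 -0.0359; -0.0359 0.1813]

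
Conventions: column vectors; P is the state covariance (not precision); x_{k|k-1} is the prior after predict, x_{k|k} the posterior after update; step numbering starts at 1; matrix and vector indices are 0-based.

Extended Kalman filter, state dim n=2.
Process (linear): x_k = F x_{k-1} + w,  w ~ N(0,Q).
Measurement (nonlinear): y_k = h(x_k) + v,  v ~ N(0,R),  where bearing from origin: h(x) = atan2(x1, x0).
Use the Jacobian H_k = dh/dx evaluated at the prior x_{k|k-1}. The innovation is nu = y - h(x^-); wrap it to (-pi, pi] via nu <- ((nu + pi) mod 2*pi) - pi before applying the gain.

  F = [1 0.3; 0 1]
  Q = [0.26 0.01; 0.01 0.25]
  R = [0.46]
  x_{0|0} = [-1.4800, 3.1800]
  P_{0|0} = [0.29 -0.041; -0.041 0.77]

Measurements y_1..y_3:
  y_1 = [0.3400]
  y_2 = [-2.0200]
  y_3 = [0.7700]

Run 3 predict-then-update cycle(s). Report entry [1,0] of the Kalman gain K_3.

step 1: x^-=[-0.5260, 3.1800]  P^-=[0.5947 0.2000; 0.2000 1.0200]  H_jac=[-0.3061 -0.0506]  S=[0.5245]  K=[-0.3663; -0.2152]  nu=[-1.3947]  x^+=[-0.0151, 3.4801]  P^+=[0.5243 0.1587; 0.1587 0.9957]
step 2: x^-=[1.0290, 3.4801]  P^-=[0.9691 0.4674; 0.4674 1.2457]  H_jac=[-0.2642 0.0781]  S=[0.5160]  K=[-0.4255; -0.0507]  nu=[2.9799]  x^+=[-0.2391, 3.3289]  P^+=[0.8757 0.4562; 0.4562 1.2444]
step 3: x^-=[0.7596, 3.3289]  P^-=[1.5214 0.8395; 0.8395 1.4944]  H_jac=[-0.2855 0.0652]  S=[0.5591]  K=[-0.6791; -0.2546]  nu=[-0.5765]  x^+=[1.1511, 3.4757]  P^+=[1.2636 0.7429; 0.7429 1.4581]

K[1,0] = -0.2546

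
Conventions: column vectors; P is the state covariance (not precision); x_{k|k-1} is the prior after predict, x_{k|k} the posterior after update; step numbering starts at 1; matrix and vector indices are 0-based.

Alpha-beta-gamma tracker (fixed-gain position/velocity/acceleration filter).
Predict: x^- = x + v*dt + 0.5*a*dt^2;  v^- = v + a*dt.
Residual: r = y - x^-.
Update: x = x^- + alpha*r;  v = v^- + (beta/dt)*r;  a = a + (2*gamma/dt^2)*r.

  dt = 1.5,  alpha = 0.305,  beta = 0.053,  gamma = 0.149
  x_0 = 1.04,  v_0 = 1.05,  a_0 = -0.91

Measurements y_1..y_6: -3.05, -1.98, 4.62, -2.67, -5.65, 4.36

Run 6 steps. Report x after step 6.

step 1: x_pred=1.5913  r=-4.6413  x^+=0.1757  v^+=-0.4790  a^+=-1.5247
step 2: x_pred=-2.2581  r=0.2781  x^+=-2.1733  v^+=-2.7562  a^+=-1.4879
step 3: x_pred=-7.9815  r=12.6015  x^+=-4.1380  v^+=-4.5428  a^+=0.1811
step 4: x_pred=-10.7484  r=8.0784  x^+=-8.2845  v^+=-3.9857  a^+=1.2511
step 5: x_pred=-12.8556  r=7.2056  x^+=-10.6579  v^+=-1.8545  a^+=2.2054
step 6: x_pred=-10.9585  r=15.3185  x^+=-6.2863  v^+=1.9949  a^+=4.2343

x_post = -6.2863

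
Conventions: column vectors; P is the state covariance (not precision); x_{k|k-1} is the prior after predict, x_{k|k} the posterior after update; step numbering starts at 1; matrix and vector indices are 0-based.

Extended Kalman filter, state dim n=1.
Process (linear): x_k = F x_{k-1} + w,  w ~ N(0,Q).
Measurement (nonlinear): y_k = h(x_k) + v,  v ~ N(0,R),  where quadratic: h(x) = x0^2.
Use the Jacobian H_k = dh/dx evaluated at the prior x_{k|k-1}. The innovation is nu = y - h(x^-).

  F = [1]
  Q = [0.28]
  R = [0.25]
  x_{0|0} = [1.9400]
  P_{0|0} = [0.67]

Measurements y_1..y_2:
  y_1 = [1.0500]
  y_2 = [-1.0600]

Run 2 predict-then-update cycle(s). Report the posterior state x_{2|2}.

x_post = [0.3276]

step 1: x^-=[1.9400]  P^-=[0.9500]  H_jac=[3.8800]  S=[14.5517]  K=[0.2533]  nu=[-2.7136]  x^+=[1.2526]  P^+=[0.0163]
step 2: x^-=[1.2526]  P^-=[0.2963]  H_jac=[2.5053]  S=[2.1098]  K=[0.3519]  nu=[-2.6291]  x^+=[0.3276]  P^+=[0.0351]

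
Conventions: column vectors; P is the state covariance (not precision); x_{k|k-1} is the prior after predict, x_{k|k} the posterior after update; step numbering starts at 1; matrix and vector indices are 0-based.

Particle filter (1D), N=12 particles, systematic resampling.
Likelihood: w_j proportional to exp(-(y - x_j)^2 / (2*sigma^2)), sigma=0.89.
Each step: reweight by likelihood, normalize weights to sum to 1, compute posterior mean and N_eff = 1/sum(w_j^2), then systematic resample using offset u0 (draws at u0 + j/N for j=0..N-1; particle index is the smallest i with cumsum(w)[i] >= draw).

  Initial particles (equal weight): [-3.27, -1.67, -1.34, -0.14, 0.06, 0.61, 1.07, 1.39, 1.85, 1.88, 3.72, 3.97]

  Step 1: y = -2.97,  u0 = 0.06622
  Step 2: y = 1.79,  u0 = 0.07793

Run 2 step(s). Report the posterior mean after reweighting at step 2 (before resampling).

post_mean = -1.4311

step 1: w=[0.6360, 0.2316, 0.1258, 0.0043, 0.0020, 0.0002, 0.0000, 0.0000, 0.0000, 0.0000, 0.0000, 0.0000]  mean=-2.6354  Neff=2.1098  idx=[0, 0, 0, 0, 0, 0, 0, 1, 1, 1, 2, 2]
step 2: w=[0.0000, 0.0000, 0.0000, 0.0000, 0.0000, 0.0000, 0.0000, 0.0918, 0.0918, 0.0918, 0.3622, 0.3622]  mean=-1.4311  Neff=3.4756  idx=[7, 8, 9, 10, 10, 10, 10, 11, 11, 11, 11, 11]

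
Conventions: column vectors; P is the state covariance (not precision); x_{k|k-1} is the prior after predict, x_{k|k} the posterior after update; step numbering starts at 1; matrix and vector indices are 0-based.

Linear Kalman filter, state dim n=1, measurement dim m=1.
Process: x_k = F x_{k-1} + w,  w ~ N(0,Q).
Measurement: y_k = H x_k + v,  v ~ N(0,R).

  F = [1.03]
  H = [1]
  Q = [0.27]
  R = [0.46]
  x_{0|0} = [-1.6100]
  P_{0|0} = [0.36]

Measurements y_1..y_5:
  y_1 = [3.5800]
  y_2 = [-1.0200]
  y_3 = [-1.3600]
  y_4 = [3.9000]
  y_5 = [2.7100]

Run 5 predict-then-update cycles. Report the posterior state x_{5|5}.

step 1: x^-=[-1.6583]  P^-=[0.6519]  S=[1.1119]  K=[0.5863]  nu=[5.2383]  x^+=[1.4129]  P^+=[0.2697]
step 2: x^-=[1.4553]  P^-=[0.5561]  S=[1.0161]  K=[0.5473]  nu=[-2.4753]  x^+=[0.1006]  P^+=[0.2518]
step 3: x^-=[0.1036]  P^-=[0.5371]  S=[0.9971]  K=[0.5387]  nu=[-1.4636]  x^+=[-0.6848]  P^+=[0.2478]
step 4: x^-=[-0.7053]  P^-=[0.5329]  S=[0.9929]  K=[0.5367]  nu=[4.6053]  x^+=[1.7663]  P^+=[0.2469]
step 5: x^-=[1.8193]  P^-=[0.5319]  S=[0.9919]  K=[0.5363]  nu=[0.8907]  x^+=[2.2970]  P^+=[0.2467]

x_post = [2.2970]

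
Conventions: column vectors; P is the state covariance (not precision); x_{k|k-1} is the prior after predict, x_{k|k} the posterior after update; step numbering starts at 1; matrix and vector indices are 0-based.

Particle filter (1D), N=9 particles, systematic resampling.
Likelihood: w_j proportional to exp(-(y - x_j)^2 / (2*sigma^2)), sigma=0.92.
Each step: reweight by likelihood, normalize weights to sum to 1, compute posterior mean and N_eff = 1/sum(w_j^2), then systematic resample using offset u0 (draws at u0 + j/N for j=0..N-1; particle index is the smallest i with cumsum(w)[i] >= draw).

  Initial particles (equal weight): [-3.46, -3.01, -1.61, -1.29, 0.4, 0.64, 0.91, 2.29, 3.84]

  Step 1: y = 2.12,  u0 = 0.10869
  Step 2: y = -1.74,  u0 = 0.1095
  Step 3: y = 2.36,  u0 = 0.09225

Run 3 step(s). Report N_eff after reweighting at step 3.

step 1: w=[0.0000, 0.0000, 0.0001, 0.0005, 0.0859, 0.1352, 0.2076, 0.4847, 0.0859]  mean=1.7488  Neff=3.2142  idx=[5, 5, 6, 7, 7, 7, 7, 7, 8]
step 2: w=[0.4068, 0.4068, 0.1824, 0.0008, 0.0008, 0.0008, 0.0008, 0.0008, 0.0000]  mean=0.6957  Neff=2.7450  idx=[0, 0, 0, 1, 1, 1, 1, 2, 5]
step 3: w=[0.0695, 0.0695, 0.0695, 0.0695, 0.0695, 0.0695, 0.0695, 0.1153, 0.3980]  mean=1.3279  Neff=4.8651  idx=[1, 2, 4, 6, 7, 8, 8, 8, 8]

N_eff = 4.8651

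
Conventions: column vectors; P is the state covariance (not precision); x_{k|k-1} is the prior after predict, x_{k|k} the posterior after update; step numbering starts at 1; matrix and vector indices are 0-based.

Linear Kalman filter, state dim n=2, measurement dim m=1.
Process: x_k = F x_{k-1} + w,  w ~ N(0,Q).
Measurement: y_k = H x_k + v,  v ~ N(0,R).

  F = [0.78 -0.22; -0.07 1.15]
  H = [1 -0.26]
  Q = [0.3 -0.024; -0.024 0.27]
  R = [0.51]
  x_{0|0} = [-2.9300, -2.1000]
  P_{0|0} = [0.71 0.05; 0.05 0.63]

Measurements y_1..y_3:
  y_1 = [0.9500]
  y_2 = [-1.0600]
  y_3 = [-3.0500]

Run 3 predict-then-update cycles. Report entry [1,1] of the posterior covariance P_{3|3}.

step 1: x^-=[-1.8234, -2.2099]  P^-=[0.7453 -0.1765; -0.1765 1.0986]  S=[1.4214]  K=[0.5566; -0.3252]  nu=[2.1988]  x^+=[-0.5994, -2.9249]  P^+=[0.3049 0.0807; 0.0807 0.9483]
step 2: x^-=[0.1759, -3.3216]  P^-=[0.5037 -0.2069; -0.2069 1.5127]  S=[1.2235]  K=[0.4556; -0.4905]  nu=[-2.0995]  x^+=[-0.7807, -2.2917]  P^+=[0.2497 0.0666; 0.0666 1.2182]
step 3: x^-=[-0.1048, -2.5808]  P^-=[0.4880 -0.2851; -0.2851 1.8716]  S=[1.2728]  K=[0.4417; -0.6063]  nu=[-3.6162]  x^+=[-1.7019, -0.3882]  P^+=[0.2397 0.0557; 0.0557 1.4037]

P_post[1,1] = 1.4037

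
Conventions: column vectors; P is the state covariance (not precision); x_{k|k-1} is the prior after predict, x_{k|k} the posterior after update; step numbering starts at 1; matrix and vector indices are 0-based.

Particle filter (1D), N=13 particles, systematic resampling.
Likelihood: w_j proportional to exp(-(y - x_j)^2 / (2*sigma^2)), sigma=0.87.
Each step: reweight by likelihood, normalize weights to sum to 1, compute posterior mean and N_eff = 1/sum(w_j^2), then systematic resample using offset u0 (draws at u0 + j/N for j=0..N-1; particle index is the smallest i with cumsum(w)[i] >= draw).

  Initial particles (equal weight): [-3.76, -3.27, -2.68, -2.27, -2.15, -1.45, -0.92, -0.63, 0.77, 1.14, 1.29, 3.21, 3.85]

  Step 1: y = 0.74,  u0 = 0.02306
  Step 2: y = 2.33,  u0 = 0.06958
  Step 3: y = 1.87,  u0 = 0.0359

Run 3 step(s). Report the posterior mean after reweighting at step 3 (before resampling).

post_mean = 1.1694

step 1: w=[0.0000, 0.0000, 0.0001, 0.0008, 0.0012, 0.0130, 0.0500, 0.0894, 0.3087, 0.2779, 0.2529, 0.0055, 0.0005]  mean=0.7743  Neff=4.0464  idx=[6, 7, 8, 8, 8, 8, 9, 9, 9, 9, 10, 10, 10]
step 2: w=[0.0002, 0.0008, 0.0521, 0.0521, 0.0521, 0.0521, 0.1021, 0.1021, 0.1021, 0.1021, 0.1273, 0.1273, 0.1273]  mean=1.1182  Neff=9.8796  idx=[3, 4, 6, 6, 7, 8, 9, 9, 10, 11, 11, 12, 12]
step 3: w=[0.0493, 0.0493, 0.0771, 0.0771, 0.0771, 0.0771, 0.0771, 0.0771, 0.0878, 0.0878, 0.0878, 0.0878, 0.0878]  mean=1.1694  Neff=12.6519  idx=[0, 2, 3, 4, 5, 6, 7, 8, 9, 9, 10, 11, 12]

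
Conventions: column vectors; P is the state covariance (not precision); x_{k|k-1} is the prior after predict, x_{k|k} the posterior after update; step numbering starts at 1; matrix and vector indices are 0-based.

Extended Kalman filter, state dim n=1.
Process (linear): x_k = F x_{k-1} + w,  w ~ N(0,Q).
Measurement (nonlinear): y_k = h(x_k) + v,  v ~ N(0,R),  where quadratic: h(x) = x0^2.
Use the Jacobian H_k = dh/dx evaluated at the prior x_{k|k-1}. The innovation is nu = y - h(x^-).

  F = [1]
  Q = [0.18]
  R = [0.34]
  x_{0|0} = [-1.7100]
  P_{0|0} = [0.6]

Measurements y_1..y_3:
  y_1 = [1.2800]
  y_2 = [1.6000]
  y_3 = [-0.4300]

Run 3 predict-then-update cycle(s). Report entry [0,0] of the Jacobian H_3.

step 1: x^-=[-1.7100]  P^-=[0.7800]  H_jac=[-3.4200]  S=[9.4632]  K=[-0.2819]  nu=[-1.6441]  x^+=[-1.2465]  P^+=[0.0280]
step 2: x^-=[-1.2465]  P^-=[0.2080]  H_jac=[-2.4931]  S=[1.6330]  K=[-0.3176]  nu=[0.0461]  x^+=[-1.2612]  P^+=[0.0433]
step 3: x^-=[-1.2612]  P^-=[0.2233]  H_jac=[-2.5224]  S=[1.7608]  K=[-0.3199]  nu=[-2.0206]  x^+=[-0.6148]  P^+=[0.0431]

H_jac[0,0] = -2.5224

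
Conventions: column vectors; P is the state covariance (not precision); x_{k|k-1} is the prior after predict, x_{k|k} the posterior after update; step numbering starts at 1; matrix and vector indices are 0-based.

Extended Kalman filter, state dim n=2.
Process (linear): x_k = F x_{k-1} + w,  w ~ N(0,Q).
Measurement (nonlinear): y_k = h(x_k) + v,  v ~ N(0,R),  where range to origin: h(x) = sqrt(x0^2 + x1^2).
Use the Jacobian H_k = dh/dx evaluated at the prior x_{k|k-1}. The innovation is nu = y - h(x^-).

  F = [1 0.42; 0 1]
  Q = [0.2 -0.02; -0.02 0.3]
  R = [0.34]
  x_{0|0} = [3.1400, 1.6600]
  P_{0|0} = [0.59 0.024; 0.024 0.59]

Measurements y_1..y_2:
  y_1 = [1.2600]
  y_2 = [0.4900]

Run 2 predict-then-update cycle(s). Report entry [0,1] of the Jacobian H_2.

step 1: x^-=[3.8372, 1.6600]  P^-=[0.9142 0.2518; 0.2518 0.8900]  H_jac=[0.9178 0.3970]  S=[1.4339]  K=[0.6549; 0.4076]  nu=[-2.9209]  x^+=[1.9244, 0.4694]  P^+=[0.2993 -0.1310; -0.1310 0.6518]
step 2: x^-=[2.1215, 0.4694]  P^-=[0.5042 0.1228; 0.1228 0.9518]  H_jac=[0.9764 0.2161]  S=[0.9169]  K=[0.5659; 0.3550]  nu=[-1.6828]  x^+=[1.1693, -0.1280]  P^+=[0.2106 -0.0614; -0.0614 0.8362]

H_jac[0,1] = 0.2161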